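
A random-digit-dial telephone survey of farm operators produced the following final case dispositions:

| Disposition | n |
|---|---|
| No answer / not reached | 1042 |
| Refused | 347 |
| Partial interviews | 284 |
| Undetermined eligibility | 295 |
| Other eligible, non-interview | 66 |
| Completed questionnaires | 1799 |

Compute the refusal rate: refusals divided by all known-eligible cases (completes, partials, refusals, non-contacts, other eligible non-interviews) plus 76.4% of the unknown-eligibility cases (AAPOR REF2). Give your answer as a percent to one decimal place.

Numerator = 347
Known eligible = 1799 + 284 + 347 + 1042 + 66 = 3538
Eligible share of unknowns = 0.7640 × 295 = 225.38
Base = 3538 + 225.38 = 3763.38
REF2 = 347 / 3763.38 = 0.0922

9.2%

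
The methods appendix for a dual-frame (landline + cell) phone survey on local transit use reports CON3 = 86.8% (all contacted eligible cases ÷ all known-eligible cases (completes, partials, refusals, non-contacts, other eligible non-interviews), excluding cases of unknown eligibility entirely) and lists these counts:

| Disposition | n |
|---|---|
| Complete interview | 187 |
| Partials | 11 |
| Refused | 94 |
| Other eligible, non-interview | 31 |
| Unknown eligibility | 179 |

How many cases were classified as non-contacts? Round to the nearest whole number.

Top = 187 + 11 + 94 + 31 = 323
CON3 = 323 / D = 0.868
D = 323 / 0.868 = 372.1
Rest of base = 323
non-contacts = 372.1 − 323 ≈ 49

49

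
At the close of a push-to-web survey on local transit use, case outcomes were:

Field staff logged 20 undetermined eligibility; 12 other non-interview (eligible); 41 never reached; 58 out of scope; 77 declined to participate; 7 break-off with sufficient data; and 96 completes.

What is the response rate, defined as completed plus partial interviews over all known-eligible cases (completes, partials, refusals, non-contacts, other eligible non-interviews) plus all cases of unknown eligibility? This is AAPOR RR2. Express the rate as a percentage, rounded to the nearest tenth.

40.7%

Num = 96 + 7 = 103
Denominator = 96 + 7 + 77 + 41 + 12 + 20 = 253
RR2 = 103 / 253 = 0.4071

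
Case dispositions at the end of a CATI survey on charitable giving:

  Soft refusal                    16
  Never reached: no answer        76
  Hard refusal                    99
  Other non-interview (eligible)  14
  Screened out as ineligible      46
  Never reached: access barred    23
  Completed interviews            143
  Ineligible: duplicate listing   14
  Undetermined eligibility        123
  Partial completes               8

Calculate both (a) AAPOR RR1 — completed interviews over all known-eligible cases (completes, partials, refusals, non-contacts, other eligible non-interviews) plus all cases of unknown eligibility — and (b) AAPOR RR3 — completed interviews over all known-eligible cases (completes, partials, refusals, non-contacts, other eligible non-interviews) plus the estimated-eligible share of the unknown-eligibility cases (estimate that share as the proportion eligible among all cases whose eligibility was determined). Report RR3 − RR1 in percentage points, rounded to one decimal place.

1.0

Refusal or break-off = 99 + 16 = 115
No answer / not reached = 76 + 23 = 99
Out of scope = 46 + 14 = 60
Top: 143
Denominator: 143 + 8 + 115 + 99 + 14 + 123 = 502
RR1 = 143 / 502 = 0.2849
Known eligible: 143 + 8 + 115 + 99 + 14 = 379
e = 379 / (379 + 60) = 379 / 439 = 0.8633
e × U: 0.8633 × 123 = 106.19
Denominator: 379 + 106.19 = 485.19
RR3 = 143 / 485.19 = 0.2947
Difference = 29.47 − 28.49 = 0.98 percentage points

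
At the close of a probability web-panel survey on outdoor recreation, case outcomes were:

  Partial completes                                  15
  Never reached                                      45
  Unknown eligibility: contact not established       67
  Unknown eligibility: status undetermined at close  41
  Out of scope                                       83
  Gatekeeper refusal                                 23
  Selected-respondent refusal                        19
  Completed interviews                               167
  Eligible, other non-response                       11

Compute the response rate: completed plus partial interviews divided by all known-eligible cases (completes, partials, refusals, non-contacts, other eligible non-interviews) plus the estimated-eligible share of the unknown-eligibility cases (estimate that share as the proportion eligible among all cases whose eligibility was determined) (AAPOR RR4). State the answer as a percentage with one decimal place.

Refusal or break-off = 23 + 19 = 42
Unknown if eligible = 67 + 41 = 108
Top → 167 + 15 = 182
Known eligible → 167 + 15 + 42 + 45 + 11 = 280
e = 280 / (280 + 83) = 280 / 363 = 0.7713
Eligible share of unknowns → 0.7713 × 108 = 83.30
Base → 280 + 83.30 = 363.30
RR4 = 182 / 363.30 = 0.5010

50.1%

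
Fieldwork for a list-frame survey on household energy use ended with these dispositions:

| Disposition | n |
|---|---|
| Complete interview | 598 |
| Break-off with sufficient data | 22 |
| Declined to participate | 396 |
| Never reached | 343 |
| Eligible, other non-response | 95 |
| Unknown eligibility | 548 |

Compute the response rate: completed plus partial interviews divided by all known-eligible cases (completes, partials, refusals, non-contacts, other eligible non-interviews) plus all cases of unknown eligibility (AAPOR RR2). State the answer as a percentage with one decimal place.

31.0%

Numerator → 598 + 22 = 620
Base → 598 + 22 + 396 + 343 + 95 + 548 = 2002
RR2 = 620 / 2002 = 0.3097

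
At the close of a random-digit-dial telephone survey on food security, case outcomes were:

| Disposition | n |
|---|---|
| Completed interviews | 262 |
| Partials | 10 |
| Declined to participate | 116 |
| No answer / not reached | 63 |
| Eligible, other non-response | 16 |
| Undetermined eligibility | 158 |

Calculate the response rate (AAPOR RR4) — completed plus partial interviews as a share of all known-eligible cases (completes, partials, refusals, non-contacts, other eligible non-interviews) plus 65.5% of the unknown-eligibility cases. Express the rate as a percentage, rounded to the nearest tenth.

Num → 262 + 10 = 272
Determined eligible → 262 + 10 + 116 + 63 + 16 = 467
e × U → 0.6550 × 158 = 103.49
Denominator → 467 + 103.49 = 570.49
RR4 = 272 / 570.49 = 0.4768

47.7%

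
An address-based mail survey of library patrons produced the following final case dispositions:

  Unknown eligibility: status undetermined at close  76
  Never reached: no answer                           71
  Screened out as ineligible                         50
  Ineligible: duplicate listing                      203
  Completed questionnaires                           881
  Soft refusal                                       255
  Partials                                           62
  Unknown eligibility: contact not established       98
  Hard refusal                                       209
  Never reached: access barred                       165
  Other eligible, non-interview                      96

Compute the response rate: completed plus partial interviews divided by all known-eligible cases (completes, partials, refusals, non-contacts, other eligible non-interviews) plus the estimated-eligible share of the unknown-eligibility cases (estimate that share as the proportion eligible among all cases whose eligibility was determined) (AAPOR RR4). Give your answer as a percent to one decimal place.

49.9%

Refusals = 209 + 255 = 464
No contact after all attempts = 71 + 165 = 236
Unknown if eligible = 98 + 76 = 174
Screened out, ineligible = 50 + 203 = 253
Numerator: 881 + 62 = 943
Determined eligible: 881 + 62 + 464 + 236 + 96 = 1739
e = 1739 / (1739 + 253) = 1739 / 1992 = 0.8730
e × U: 0.8730 × 174 = 151.90
Denominator: 1739 + 151.90 = 1890.90
RR4 = 943 / 1890.90 = 0.4987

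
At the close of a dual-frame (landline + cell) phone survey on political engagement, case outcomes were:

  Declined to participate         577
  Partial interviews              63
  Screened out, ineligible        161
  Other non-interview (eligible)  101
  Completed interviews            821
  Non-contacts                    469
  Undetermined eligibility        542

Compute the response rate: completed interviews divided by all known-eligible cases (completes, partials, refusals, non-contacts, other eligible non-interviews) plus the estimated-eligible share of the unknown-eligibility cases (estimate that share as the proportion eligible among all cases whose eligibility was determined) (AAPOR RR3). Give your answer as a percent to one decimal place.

32.4%

Top = 821
Eligible (known) = 821 + 63 + 577 + 469 + 101 = 2031
e = 2031 / (2031 + 161) = 2031 / 2192 = 0.9266
Eligible share of unknowns = 0.9266 × 542 = 502.22
Base = 2031 + 502.22 = 2533.22
RR3 = 821 / 2533.22 = 0.3241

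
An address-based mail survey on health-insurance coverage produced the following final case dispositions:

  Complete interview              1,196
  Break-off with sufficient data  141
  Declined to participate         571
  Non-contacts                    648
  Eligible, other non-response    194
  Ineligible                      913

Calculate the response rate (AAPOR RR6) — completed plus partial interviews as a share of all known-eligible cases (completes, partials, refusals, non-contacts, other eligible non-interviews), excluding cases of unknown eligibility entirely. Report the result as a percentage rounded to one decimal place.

48.6%

Num: 1196 + 141 = 1337
Denominator: 1196 + 141 + 571 + 648 + 194 = 2750
RR6 = 1337 / 2750 = 0.4862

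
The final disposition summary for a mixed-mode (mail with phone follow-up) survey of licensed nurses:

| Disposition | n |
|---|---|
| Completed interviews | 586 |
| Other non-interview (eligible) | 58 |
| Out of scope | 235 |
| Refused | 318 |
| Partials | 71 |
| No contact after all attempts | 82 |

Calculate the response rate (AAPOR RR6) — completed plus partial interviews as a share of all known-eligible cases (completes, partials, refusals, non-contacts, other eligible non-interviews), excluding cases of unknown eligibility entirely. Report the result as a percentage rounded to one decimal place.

58.9%

Num: 586 + 71 = 657
Base: 586 + 71 + 318 + 82 + 58 = 1115
RR6 = 657 / 1115 = 0.5892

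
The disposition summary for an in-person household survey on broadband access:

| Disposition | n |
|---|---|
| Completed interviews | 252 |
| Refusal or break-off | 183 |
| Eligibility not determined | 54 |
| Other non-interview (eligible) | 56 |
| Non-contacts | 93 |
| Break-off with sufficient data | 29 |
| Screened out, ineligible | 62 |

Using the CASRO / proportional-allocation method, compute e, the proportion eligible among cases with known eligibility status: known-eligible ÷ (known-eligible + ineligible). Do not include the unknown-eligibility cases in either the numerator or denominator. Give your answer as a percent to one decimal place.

Determined eligible: 252 + 29 + 183 + 93 + 56 = 613
e = 613 / (613 + 62) = 613 / 675 = 0.9081

90.8%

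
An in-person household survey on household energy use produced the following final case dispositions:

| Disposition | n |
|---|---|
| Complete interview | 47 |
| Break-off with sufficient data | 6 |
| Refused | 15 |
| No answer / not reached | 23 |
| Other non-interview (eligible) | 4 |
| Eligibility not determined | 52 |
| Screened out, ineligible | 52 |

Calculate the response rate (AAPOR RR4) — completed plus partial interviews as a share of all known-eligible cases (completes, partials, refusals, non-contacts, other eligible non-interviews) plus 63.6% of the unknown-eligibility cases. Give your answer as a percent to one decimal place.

Top = 47 + 6 = 53
Eligible (known) = 47 + 6 + 15 + 23 + 4 = 95
e × U = 0.6360 × 52 = 33.07
Denom = 95 + 33.07 = 128.07
RR4 = 53 / 128.07 = 0.4138

41.4%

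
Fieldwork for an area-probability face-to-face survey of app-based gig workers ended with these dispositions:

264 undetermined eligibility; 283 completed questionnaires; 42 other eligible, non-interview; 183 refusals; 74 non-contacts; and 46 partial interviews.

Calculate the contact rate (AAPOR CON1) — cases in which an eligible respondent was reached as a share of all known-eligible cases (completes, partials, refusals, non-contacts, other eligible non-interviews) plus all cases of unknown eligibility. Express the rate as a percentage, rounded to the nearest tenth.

Num: 283 + 46 + 183 + 42 = 554
Denominator: 283 + 46 + 183 + 74 + 42 + 264 = 892
CON1 = 554 / 892 = 0.6211

62.1%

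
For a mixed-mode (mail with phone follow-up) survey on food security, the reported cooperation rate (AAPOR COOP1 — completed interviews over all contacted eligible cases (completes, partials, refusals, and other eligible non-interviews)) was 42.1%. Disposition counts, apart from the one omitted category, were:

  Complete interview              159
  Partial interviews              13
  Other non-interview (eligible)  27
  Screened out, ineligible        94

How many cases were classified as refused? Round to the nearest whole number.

179

COOP1 = 159 / D = 0.421
D = 159 / 0.421 = 377.7
Remaining denominator categories sum to 199
refused = 377.7 − 199 ≈ 179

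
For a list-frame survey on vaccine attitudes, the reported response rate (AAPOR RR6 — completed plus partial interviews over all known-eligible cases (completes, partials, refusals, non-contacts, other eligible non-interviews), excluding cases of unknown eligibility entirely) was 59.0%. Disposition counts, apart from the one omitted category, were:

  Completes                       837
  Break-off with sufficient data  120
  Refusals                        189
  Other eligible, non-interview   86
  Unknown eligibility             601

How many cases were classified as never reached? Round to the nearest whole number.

390

Numerator = 837 + 120 = 957
RR6 = 957 / D = 0.590
D = 957 / 0.590 = 1622.0
Remaining denominator categories sum to 1232
never reached = 1622.0 − 1232 ≈ 390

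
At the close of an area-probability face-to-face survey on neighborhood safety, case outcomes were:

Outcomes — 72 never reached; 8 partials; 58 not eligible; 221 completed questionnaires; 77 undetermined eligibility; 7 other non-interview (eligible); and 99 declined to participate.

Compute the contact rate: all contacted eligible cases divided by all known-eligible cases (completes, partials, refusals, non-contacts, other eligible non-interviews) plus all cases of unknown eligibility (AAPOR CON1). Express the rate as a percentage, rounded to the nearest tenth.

69.2%

Numerator → 221 + 8 + 99 + 7 = 335
Denominator → 221 + 8 + 99 + 72 + 7 + 77 = 484
CON1 = 335 / 484 = 0.6921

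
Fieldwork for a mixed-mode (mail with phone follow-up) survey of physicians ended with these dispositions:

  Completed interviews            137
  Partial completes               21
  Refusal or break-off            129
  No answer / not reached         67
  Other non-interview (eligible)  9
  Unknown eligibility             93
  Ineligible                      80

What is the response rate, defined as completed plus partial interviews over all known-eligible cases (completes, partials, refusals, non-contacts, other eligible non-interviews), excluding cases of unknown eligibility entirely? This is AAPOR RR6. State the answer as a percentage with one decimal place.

43.5%

Num = 137 + 21 = 158
Base = 137 + 21 + 129 + 67 + 9 = 363
RR6 = 158 / 363 = 0.4353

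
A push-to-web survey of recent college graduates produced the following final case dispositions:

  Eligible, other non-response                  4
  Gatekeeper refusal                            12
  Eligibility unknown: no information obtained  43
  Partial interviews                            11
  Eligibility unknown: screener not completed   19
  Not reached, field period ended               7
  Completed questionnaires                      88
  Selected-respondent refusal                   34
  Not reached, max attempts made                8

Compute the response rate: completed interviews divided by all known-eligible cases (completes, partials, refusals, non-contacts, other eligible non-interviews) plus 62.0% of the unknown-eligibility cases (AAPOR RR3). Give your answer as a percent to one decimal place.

43.5%

Declined to participate = 12 + 34 = 46
No answer / not reached = 7 + 8 = 15
Eligibility not determined = 19 + 43 = 62
Numerator: 88
Determined eligible: 88 + 11 + 46 + 15 + 4 = 164
Eligible share of unknowns: 0.6200 × 62 = 38.44
Base: 164 + 38.44 = 202.44
RR3 = 88 / 202.44 = 0.4347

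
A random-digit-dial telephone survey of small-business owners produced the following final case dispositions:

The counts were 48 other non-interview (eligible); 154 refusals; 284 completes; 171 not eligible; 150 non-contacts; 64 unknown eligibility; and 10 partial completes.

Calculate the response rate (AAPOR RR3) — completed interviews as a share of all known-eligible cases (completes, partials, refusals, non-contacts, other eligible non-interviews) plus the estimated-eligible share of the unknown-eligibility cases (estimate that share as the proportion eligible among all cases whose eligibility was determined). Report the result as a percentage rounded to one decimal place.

Top: 284
Known eligible: 284 + 10 + 154 + 150 + 48 = 646
e = 646 / (646 + 171) = 646 / 817 = 0.7907
Eligible share of unknowns: 0.7907 × 64 = 50.60
Base: 646 + 50.60 = 696.60
RR3 = 284 / 696.60 = 0.4077

40.8%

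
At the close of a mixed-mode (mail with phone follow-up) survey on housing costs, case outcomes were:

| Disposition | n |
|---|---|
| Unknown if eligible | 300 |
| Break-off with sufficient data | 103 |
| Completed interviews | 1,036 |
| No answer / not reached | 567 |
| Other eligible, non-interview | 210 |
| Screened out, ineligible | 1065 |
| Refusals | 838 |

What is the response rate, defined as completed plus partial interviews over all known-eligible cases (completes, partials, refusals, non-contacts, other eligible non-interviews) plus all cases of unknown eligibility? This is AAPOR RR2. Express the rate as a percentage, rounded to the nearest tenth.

Numerator = 1036 + 103 = 1139
Base = 1036 + 103 + 838 + 567 + 210 + 300 = 3054
RR2 = 1139 / 3054 = 0.3730

37.3%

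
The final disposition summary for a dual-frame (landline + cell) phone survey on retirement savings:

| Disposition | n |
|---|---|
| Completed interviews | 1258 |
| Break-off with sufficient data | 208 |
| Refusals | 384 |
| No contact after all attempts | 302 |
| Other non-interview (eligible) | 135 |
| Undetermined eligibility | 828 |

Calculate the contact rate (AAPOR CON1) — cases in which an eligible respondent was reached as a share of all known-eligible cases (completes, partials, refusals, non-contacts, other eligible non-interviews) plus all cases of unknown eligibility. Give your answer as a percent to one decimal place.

63.7%

Numerator: 1258 + 208 + 384 + 135 = 1985
Denominator: 1258 + 208 + 384 + 302 + 135 + 828 = 3115
CON1 = 1985 / 3115 = 0.6372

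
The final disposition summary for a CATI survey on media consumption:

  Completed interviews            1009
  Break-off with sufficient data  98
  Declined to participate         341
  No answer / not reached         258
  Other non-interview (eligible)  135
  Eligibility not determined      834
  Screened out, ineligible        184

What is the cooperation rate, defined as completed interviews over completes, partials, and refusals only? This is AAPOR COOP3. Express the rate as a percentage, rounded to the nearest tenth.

Num → 1009
Denom → 1009 + 98 + 341 = 1448
COOP3 = 1009 / 1448 = 0.6968

69.7%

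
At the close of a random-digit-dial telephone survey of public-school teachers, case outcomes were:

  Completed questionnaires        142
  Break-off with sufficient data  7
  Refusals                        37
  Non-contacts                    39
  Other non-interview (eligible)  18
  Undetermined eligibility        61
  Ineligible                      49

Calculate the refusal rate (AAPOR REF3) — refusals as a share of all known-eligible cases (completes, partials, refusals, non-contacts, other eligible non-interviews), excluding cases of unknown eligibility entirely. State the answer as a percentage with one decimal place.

15.2%

Numerator = 37
Base = 142 + 7 + 37 + 39 + 18 = 243
REF3 = 37 / 243 = 0.1523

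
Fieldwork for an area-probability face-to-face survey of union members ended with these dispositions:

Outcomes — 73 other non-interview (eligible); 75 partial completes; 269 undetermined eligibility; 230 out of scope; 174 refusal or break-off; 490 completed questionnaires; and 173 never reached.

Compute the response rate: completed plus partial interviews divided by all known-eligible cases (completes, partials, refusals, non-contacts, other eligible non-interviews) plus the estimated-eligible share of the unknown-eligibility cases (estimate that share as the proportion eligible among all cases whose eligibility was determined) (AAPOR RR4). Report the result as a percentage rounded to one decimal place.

Top: 490 + 75 = 565
Eligible (known): 490 + 75 + 174 + 173 + 73 = 985
e = 985 / (985 + 230) = 985 / 1215 = 0.8107
Estimated eligible among unknowns: 0.8107 × 269 = 218.08
Base: 985 + 218.08 = 1203.08
RR4 = 565 / 1203.08 = 0.4696

47.0%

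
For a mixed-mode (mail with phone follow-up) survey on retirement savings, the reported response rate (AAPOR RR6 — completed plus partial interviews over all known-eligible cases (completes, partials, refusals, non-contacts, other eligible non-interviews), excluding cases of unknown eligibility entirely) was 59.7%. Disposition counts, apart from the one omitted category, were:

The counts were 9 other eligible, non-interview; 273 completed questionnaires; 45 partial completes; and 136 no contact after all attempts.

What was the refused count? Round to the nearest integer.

Top = 273 + 45 = 318
RR6 = 318 / D = 0.597
D = 318 / 0.597 = 532.7
Rest of base = 463
refused = 532.7 − 463 ≈ 70

70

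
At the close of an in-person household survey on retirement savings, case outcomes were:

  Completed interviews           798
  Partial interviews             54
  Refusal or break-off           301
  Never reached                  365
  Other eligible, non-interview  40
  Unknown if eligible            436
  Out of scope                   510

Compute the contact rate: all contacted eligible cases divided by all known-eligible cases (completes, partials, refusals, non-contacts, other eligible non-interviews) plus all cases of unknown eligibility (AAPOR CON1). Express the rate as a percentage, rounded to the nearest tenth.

59.8%

Num: 798 + 54 + 301 + 40 = 1193
Denom: 798 + 54 + 301 + 365 + 40 + 436 = 1994
CON1 = 1193 / 1994 = 0.5983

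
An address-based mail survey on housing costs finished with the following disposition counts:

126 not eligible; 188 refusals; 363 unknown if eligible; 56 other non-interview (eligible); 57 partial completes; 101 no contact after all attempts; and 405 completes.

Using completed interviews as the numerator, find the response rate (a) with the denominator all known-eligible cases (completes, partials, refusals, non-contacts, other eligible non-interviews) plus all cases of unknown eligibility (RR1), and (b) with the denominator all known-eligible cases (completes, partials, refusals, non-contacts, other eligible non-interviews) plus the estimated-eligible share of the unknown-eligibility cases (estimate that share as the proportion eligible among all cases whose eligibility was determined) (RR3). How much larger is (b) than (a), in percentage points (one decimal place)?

Numerator = 405
Denom = 405 + 57 + 188 + 101 + 56 + 363 = 1170
RR1 = 405 / 1170 = 0.3462
Determined eligible = 405 + 57 + 188 + 101 + 56 = 807
e = 807 / (807 + 126) = 807 / 933 = 0.8650
Estimated eligible among unknowns = 0.8650 × 363 = 314.00
Denom = 807 + 314.00 = 1121.00
RR3 = 405 / 1121.00 = 0.3613
Difference = 36.13 − 34.62 = 1.51 percentage points

1.5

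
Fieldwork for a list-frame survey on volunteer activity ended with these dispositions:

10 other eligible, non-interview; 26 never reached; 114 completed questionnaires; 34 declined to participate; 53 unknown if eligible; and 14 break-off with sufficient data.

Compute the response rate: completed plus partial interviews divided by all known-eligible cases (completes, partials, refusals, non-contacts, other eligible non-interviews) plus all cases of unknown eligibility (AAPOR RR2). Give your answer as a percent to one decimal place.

Num: 114 + 14 = 128
Denominator: 114 + 14 + 34 + 26 + 10 + 53 = 251
RR2 = 128 / 251 = 0.5100

51.0%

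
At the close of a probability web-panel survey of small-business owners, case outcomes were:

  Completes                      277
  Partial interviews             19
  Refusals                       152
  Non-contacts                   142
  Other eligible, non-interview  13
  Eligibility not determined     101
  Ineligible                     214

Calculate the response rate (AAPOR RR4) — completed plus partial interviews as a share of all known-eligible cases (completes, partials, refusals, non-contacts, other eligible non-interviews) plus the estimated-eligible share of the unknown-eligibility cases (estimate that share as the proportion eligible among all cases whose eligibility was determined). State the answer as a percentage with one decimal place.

43.7%

Numerator → 277 + 19 = 296
Eligible (known) → 277 + 19 + 152 + 142 + 13 = 603
e = 603 / (603 + 214) = 603 / 817 = 0.7381
Estimated eligible among unknowns → 0.7381 × 101 = 74.55
Base → 603 + 74.55 = 677.55
RR4 = 296 / 677.55 = 0.4369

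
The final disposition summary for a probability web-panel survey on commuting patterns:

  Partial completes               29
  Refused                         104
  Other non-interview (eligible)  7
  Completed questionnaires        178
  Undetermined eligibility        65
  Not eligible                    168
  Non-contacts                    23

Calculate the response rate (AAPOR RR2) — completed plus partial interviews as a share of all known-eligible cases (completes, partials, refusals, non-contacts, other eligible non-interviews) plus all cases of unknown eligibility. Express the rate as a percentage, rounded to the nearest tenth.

Top = 178 + 29 = 207
Base = 178 + 29 + 104 + 23 + 7 + 65 = 406
RR2 = 207 / 406 = 0.5099

51.0%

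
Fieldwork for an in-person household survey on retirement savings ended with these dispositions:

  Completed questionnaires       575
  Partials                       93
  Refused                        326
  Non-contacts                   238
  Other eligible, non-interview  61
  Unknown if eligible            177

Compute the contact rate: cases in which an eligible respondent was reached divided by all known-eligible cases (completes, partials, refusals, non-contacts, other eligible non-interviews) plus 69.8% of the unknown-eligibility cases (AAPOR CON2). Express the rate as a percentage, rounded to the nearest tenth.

Num = 575 + 93 + 326 + 61 = 1055
Known eligible = 575 + 93 + 326 + 238 + 61 = 1293
Eligible share of unknowns = 0.6980 × 177 = 123.55
Denominator = 1293 + 123.55 = 1416.55
CON2 = 1055 / 1416.55 = 0.7448

74.5%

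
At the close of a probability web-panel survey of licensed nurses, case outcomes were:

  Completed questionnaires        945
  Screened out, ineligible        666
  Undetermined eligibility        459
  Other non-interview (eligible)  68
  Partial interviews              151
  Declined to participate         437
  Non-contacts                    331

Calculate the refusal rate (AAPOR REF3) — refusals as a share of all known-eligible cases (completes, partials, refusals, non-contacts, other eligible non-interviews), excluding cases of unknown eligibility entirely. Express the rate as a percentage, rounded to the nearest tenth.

22.6%

Num → 437
Base → 945 + 151 + 437 + 331 + 68 = 1932
REF3 = 437 / 1932 = 0.2262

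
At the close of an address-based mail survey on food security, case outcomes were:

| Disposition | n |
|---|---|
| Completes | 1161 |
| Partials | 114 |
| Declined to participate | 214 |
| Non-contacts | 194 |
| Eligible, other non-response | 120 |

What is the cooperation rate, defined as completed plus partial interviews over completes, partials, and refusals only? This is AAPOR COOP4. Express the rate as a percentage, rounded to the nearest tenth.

Num = 1161 + 114 = 1275
Denom = 1161 + 114 + 214 = 1489
COOP4 = 1275 / 1489 = 0.8563

85.6%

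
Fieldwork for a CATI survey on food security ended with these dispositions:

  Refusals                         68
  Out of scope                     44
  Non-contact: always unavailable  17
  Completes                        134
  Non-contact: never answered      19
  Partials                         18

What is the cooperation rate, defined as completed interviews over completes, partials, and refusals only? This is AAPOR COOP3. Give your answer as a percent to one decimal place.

No contact after all attempts = 19 + 17 = 36
Num → 134
Denominator → 134 + 18 + 68 = 220
COOP3 = 134 / 220 = 0.6091

60.9%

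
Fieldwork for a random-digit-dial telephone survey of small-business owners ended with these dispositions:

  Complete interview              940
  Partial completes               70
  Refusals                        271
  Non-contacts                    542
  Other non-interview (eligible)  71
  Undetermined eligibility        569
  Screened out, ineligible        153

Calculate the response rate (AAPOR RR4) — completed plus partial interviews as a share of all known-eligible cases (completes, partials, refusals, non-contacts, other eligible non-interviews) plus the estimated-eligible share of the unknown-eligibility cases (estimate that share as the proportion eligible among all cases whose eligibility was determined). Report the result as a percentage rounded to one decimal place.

Top = 940 + 70 = 1010
Determined eligible = 940 + 70 + 271 + 542 + 71 = 1894
e = 1894 / (1894 + 153) = 1894 / 2047 = 0.9253
e × U = 0.9253 × 569 = 526.50
Denom = 1894 + 526.50 = 2420.50
RR4 = 1010 / 2420.50 = 0.4173

41.7%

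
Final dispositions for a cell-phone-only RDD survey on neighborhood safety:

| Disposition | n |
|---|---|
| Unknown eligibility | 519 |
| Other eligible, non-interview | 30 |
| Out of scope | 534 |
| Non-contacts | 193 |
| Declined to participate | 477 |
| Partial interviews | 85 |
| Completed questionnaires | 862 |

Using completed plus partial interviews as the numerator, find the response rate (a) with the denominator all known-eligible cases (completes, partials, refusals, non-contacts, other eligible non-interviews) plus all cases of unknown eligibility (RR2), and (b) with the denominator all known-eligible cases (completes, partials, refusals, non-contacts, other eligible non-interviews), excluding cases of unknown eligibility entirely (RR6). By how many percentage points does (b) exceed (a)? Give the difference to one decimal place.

Numerator = 862 + 85 = 947
Denominator = 862 + 85 + 477 + 193 + 30 + 519 = 2166
RR2 = 947 / 2166 = 0.4372
Denominator = 862 + 85 + 477 + 193 + 30 = 1647
RR6 = 947 / 1647 = 0.5750
Difference = 57.50 − 43.72 = 13.78 percentage points

13.8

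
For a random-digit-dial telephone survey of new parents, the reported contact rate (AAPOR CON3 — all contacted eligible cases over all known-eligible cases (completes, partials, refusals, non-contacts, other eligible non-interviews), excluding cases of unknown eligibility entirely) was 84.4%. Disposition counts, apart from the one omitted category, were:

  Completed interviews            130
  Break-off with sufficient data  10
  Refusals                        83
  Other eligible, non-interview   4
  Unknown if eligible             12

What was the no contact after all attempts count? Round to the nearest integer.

42

Top: 130 + 10 + 83 + 4 = 227
CON3 = 227 / D = 0.844
D = 227 / 0.844 = 269.0
Rest of base = 227
no contact after all attempts = 269.0 − 227 ≈ 42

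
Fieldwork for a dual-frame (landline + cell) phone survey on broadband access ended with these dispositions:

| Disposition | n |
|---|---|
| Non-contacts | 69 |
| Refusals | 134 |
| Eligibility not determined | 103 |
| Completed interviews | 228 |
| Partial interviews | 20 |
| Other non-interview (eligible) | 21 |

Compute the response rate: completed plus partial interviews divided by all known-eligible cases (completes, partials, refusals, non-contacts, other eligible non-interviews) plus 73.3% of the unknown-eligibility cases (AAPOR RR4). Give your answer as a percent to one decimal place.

45.3%

Num → 228 + 20 = 248
Eligible (known) → 228 + 20 + 134 + 69 + 21 = 472
e × U → 0.7330 × 103 = 75.50
Base → 472 + 75.50 = 547.50
RR4 = 248 / 547.50 = 0.4530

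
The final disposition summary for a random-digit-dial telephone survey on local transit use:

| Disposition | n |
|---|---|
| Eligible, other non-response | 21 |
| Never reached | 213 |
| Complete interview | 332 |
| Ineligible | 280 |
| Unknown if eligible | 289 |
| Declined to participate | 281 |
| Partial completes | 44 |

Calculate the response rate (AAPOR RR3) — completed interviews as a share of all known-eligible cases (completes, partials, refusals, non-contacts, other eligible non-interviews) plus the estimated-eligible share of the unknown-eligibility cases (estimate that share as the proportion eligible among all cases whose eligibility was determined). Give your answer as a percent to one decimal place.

29.9%

Top → 332
Determined eligible → 332 + 44 + 281 + 213 + 21 = 891
e = 891 / (891 + 280) = 891 / 1171 = 0.7609
Eligible share of unknowns → 0.7609 × 289 = 219.90
Denom → 891 + 219.90 = 1110.90
RR3 = 332 / 1110.90 = 0.2989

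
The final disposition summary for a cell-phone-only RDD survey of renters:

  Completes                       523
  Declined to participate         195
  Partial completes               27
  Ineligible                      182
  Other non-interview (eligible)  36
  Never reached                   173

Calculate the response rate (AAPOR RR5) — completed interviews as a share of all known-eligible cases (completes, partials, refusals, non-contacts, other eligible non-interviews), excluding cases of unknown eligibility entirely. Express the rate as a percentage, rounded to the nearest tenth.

Numerator = 523
Base = 523 + 27 + 195 + 173 + 36 = 954
RR5 = 523 / 954 = 0.5482

54.8%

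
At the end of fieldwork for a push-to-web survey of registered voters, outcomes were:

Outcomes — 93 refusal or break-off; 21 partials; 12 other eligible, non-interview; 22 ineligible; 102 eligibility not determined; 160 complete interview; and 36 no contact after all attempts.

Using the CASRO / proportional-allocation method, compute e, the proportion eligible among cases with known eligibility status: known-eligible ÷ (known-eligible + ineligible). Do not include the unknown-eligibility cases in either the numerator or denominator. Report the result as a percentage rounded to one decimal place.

Eligible (known) = 160 + 21 + 93 + 36 + 12 = 322
e = 322 / (322 + 22) = 322 / 344 = 0.9360

93.6%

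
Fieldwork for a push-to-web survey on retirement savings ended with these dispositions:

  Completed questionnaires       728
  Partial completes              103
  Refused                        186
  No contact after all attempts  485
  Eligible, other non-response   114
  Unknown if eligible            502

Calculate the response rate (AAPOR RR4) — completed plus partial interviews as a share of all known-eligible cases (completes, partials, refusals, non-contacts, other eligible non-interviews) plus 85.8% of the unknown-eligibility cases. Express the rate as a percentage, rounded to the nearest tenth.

40.6%

Num → 728 + 103 = 831
Known eligible → 728 + 103 + 186 + 485 + 114 = 1616
e × U → 0.8580 × 502 = 430.72
Base → 1616 + 430.72 = 2046.72
RR4 = 831 / 2046.72 = 0.4060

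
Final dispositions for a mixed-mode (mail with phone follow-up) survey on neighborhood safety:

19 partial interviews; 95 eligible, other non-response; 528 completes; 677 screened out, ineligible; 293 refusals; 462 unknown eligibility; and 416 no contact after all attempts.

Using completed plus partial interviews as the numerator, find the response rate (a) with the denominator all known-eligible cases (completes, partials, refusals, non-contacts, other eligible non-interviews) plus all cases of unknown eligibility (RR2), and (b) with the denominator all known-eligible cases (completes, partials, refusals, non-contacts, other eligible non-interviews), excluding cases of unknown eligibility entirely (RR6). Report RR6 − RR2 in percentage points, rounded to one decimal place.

10.3

Numerator = 528 + 19 = 547
Denom = 528 + 19 + 293 + 416 + 95 + 462 = 1813
RR2 = 547 / 1813 = 0.3017
Denom = 528 + 19 + 293 + 416 + 95 = 1351
RR6 = 547 / 1351 = 0.4049
Difference = 40.49 − 30.17 = 10.32 percentage points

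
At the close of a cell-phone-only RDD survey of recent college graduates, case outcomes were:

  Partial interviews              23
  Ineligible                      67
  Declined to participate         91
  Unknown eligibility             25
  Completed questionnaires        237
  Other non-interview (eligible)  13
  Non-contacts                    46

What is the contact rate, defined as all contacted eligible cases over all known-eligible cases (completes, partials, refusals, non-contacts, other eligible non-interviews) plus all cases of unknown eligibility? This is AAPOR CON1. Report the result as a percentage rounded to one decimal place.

83.7%

Numerator = 237 + 23 + 91 + 13 = 364
Base = 237 + 23 + 91 + 46 + 13 + 25 = 435
CON1 = 364 / 435 = 0.8368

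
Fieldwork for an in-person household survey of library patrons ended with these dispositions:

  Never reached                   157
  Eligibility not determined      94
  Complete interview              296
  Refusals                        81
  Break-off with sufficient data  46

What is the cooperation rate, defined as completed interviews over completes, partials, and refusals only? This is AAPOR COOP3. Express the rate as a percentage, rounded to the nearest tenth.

Num → 296
Denominator → 296 + 46 + 81 = 423
COOP3 = 296 / 423 = 0.6998

70.0%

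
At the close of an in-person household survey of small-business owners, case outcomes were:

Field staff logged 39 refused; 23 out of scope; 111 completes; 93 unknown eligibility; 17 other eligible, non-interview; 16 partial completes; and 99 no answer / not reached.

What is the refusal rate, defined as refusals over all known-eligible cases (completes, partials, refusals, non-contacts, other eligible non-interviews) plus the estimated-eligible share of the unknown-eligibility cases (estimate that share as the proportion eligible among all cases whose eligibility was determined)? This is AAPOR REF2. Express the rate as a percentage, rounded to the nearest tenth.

10.6%

Num = 39
Eligible (known) = 111 + 16 + 39 + 99 + 17 = 282
e = 282 / (282 + 23) = 282 / 305 = 0.9246
e × U = 0.9246 × 93 = 85.99
Denom = 282 + 85.99 = 367.99
REF2 = 39 / 367.99 = 0.1060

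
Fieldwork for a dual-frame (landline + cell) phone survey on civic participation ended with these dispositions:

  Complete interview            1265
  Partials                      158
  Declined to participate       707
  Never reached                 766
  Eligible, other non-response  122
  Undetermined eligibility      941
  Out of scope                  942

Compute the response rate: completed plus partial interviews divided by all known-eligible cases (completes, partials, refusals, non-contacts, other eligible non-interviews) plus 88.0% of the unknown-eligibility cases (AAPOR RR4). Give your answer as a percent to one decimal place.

Num = 1265 + 158 = 1423
Determined eligible = 1265 + 158 + 707 + 766 + 122 = 3018
e × U = 0.8800 × 941 = 828.08
Denom = 3018 + 828.08 = 3846.08
RR4 = 1423 / 3846.08 = 0.3700

37.0%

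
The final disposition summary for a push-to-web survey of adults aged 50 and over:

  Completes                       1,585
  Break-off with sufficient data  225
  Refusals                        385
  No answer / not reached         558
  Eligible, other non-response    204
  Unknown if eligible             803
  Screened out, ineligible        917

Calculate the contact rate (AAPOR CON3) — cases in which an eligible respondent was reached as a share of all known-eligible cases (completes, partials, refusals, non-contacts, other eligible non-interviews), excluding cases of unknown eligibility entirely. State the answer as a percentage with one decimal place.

81.1%

Numerator → 1585 + 225 + 385 + 204 = 2399
Denominator → 1585 + 225 + 385 + 558 + 204 = 2957
CON3 = 2399 / 2957 = 0.8113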